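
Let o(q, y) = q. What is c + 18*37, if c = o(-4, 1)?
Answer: 662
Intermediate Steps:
c = -4
c + 18*37 = -4 + 18*37 = -4 + 666 = 662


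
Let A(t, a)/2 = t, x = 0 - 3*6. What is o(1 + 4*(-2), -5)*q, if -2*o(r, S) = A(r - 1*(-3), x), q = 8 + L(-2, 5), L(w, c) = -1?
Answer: 28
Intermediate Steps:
x = -18 (x = 0 - 18 = -18)
A(t, a) = 2*t
q = 7 (q = 8 - 1 = 7)
o(r, S) = -3 - r (o(r, S) = -(r - 1*(-3)) = -(r + 3) = -(3 + r) = -(6 + 2*r)/2 = -3 - r)
o(1 + 4*(-2), -5)*q = (-3 - (1 + 4*(-2)))*7 = (-3 - (1 - 8))*7 = (-3 - 1*(-7))*7 = (-3 + 7)*7 = 4*7 = 28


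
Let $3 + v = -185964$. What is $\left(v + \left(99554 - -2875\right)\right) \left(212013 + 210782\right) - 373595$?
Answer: $-35319822305$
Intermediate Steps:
$v = -185967$ ($v = -3 - 185964 = -185967$)
$\left(v + \left(99554 - -2875\right)\right) \left(212013 + 210782\right) - 373595 = \left(-185967 + \left(99554 - -2875\right)\right) \left(212013 + 210782\right) - 373595 = \left(-185967 + \left(99554 + 2875\right)\right) 422795 - 373595 = \left(-185967 + 102429\right) 422795 - 373595 = \left(-83538\right) 422795 - 373595 = -35319448710 - 373595 = -35319822305$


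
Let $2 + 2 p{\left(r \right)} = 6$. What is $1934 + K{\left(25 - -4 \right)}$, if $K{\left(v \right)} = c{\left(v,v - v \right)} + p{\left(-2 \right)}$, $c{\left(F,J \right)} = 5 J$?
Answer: $1936$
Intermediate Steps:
$p{\left(r \right)} = 2$ ($p{\left(r \right)} = -1 + \frac{1}{2} \cdot 6 = -1 + 3 = 2$)
$K{\left(v \right)} = 2$ ($K{\left(v \right)} = 5 \left(v - v\right) + 2 = 5 \cdot 0 + 2 = 0 + 2 = 2$)
$1934 + K{\left(25 - -4 \right)} = 1934 + 2 = 1936$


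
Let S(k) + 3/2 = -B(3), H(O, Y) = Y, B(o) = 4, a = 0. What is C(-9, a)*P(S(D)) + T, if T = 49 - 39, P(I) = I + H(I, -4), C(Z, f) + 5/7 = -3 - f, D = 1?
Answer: 317/7 ≈ 45.286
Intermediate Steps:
C(Z, f) = -26/7 - f (C(Z, f) = -5/7 + (-3 - f) = -26/7 - f)
S(k) = -11/2 (S(k) = -3/2 - 1*4 = -3/2 - 4 = -11/2)
P(I) = -4 + I (P(I) = I - 4 = -4 + I)
T = 10
C(-9, a)*P(S(D)) + T = (-26/7 - 1*0)*(-4 - 11/2) + 10 = (-26/7 + 0)*(-19/2) + 10 = -26/7*(-19/2) + 10 = 247/7 + 10 = 317/7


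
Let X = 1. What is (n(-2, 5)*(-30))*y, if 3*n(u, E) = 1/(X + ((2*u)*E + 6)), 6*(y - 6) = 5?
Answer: 205/39 ≈ 5.2564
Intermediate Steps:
y = 41/6 (y = 6 + (1/6)*5 = 6 + 5/6 = 41/6 ≈ 6.8333)
n(u, E) = 1/(3*(7 + 2*E*u)) (n(u, E) = 1/(3*(1 + ((2*u)*E + 6))) = 1/(3*(1 + (2*E*u + 6))) = 1/(3*(1 + (6 + 2*E*u))) = 1/(3*(7 + 2*E*u)))
(n(-2, 5)*(-30))*y = ((1/(3*(7 + 2*5*(-2))))*(-30))*(41/6) = ((1/(3*(7 - 20)))*(-30))*(41/6) = (((1/3)/(-13))*(-30))*(41/6) = (((1/3)*(-1/13))*(-30))*(41/6) = -1/39*(-30)*(41/6) = (10/13)*(41/6) = 205/39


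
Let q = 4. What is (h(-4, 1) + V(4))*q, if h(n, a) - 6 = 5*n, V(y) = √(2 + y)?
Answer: -56 + 4*√6 ≈ -46.202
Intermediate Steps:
h(n, a) = 6 + 5*n
(h(-4, 1) + V(4))*q = ((6 + 5*(-4)) + √(2 + 4))*4 = ((6 - 20) + √6)*4 = (-14 + √6)*4 = -56 + 4*√6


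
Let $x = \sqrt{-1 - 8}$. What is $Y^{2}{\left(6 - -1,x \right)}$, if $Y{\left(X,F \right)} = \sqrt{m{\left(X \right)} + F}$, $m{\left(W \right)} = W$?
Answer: $7 + 3 i \approx 7.0 + 3.0 i$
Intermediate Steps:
$x = 3 i$ ($x = \sqrt{-9} = 3 i \approx 3.0 i$)
$Y{\left(X,F \right)} = \sqrt{F + X}$ ($Y{\left(X,F \right)} = \sqrt{X + F} = \sqrt{F + X}$)
$Y^{2}{\left(6 - -1,x \right)} = \left(\sqrt{3 i + \left(6 - -1\right)}\right)^{2} = \left(\sqrt{3 i + \left(6 + 1\right)}\right)^{2} = \left(\sqrt{3 i + 7}\right)^{2} = \left(\sqrt{7 + 3 i}\right)^{2} = 7 + 3 i$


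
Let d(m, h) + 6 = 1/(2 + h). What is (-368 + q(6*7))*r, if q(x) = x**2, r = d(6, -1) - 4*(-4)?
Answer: 15356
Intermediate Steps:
d(m, h) = -6 + 1/(2 + h)
r = 11 (r = (-11 - 6*(-1))/(2 - 1) - 4*(-4) = (-11 + 6)/1 + 16 = 1*(-5) + 16 = -5 + 16 = 11)
(-368 + q(6*7))*r = (-368 + (6*7)**2)*11 = (-368 + 42**2)*11 = (-368 + 1764)*11 = 1396*11 = 15356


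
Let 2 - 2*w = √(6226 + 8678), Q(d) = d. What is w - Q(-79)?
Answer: 80 - 9*√46 ≈ 18.959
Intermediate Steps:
w = 1 - 9*√46 (w = 1 - √(6226 + 8678)/2 = 1 - 9*√46 ≈ -60.041)
w - Q(-79) = (1 - 9*√46) - 1*(-79) = (1 - 9*√46) + 79 = 80 - 9*√46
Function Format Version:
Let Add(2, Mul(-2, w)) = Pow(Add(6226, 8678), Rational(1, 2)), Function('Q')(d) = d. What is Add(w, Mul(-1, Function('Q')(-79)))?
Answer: Add(80, Mul(-9, Pow(46, Rational(1, 2)))) ≈ 18.959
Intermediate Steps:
w = Add(1, Mul(-9, Pow(46, Rational(1, 2)))) (w = Add(1, Mul(Rational(-1, 2), Pow(Add(6226, 8678), Rational(1, 2)))) = Add(1, Mul(Rational(-1, 2), Pow(14904, Rational(1, 2)))) = Add(1, Mul(Rational(-1, 2), Mul(18, Pow(46, Rational(1, 2))))) = Add(1, Mul(-9, Pow(46, Rational(1, 2)))) ≈ -60.041)
Add(w, Mul(-1, Function('Q')(-79))) = Add(Add(1, Mul(-9, Pow(46, Rational(1, 2)))), Mul(-1, -79)) = Add(Add(1, Mul(-9, Pow(46, Rational(1, 2)))), 79) = Add(80, Mul(-9, Pow(46, Rational(1, 2))))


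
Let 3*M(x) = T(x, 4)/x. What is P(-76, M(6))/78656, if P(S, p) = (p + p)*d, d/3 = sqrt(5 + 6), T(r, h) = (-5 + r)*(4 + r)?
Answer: 5*sqrt(11)/117984 ≈ 0.00014055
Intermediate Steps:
M(x) = (-20 + x**2 - x)/(3*x) (M(x) = ((-20 + x**2 - x)/x)/3 = (-20 + x**2 - x)/(3*x))
d = 3*sqrt(11) (d = 3*sqrt(5 + 6) = 3*sqrt(11) ≈ 9.9499)
P(S, p) = 6*p*sqrt(11) (P(S, p) = (p + p)*(3*sqrt(11)) = (2*p)*(3*sqrt(11)) = 6*p*sqrt(11))
P(-76, M(6))/78656 = (6*((1/3)*(-20 + 6**2 - 1*6)/6)*sqrt(11))/78656 = (6*((1/3)*(1/6)*(-20 + 36 - 6))*sqrt(11))*(1/78656) = (6*((1/3)*(1/6)*10)*sqrt(11))*(1/78656) = (6*(5/9)*sqrt(11))*(1/78656) = (10*sqrt(11)/3)*(1/78656) = 5*sqrt(11)/117984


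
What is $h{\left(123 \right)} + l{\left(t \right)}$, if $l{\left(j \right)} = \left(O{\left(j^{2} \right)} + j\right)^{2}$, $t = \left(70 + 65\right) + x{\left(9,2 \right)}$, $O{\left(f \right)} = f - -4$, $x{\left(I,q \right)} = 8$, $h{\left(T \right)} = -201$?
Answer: $424195015$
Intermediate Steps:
$O{\left(f \right)} = 4 + f$ ($O{\left(f \right)} = f + 4 = 4 + f$)
$t = 143$ ($t = \left(70 + 65\right) + 8 = 135 + 8 = 143$)
$l{\left(j \right)} = \left(4 + j + j^{2}\right)^{2}$ ($l{\left(j \right)} = \left(\left(4 + j^{2}\right) + j\right)^{2} = \left(4 + j + j^{2}\right)^{2}$)
$h{\left(123 \right)} + l{\left(t \right)} = -201 + \left(4 + 143 + 143^{2}\right)^{2} = -201 + \left(4 + 143 + 20449\right)^{2} = -201 + 20596^{2} = -201 + 424195216 = 424195015$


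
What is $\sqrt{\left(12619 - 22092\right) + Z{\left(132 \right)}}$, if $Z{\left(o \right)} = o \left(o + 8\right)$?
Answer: $\sqrt{9007} \approx 94.905$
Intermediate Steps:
$Z{\left(o \right)} = o \left(8 + o\right)$
$\sqrt{\left(12619 - 22092\right) + Z{\left(132 \right)}} = \sqrt{\left(12619 - 22092\right) + 132 \left(8 + 132\right)} = \sqrt{-9473 + 132 \cdot 140} = \sqrt{-9473 + 18480} = \sqrt{9007}$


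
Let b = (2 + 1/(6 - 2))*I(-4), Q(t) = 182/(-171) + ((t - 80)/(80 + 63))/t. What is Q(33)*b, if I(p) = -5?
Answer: 1444825/119548 ≈ 12.086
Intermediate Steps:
Q(t) = -182/171 + (-80/143 + t/143)/t (Q(t) = 182*(-1/171) + ((-80 + t)/143)/t = -182/171 + ((-80 + t)*(1/143))/t = -182/171 + (-80/143 + t/143)/t)
b = -45/4 (b = (2 + 1/(6 - 2))*(-5) = (2 + 1/4)*(-5) = (2 + ¼)*(-5) = (9/4)*(-5) = -45/4 ≈ -11.250)
Q(33)*b = ((5/24453)*(-2736 - 5171*33)/33)*(-45/4) = ((5/24453)*(1/33)*(-2736 - 170643))*(-45/4) = ((5/24453)*(1/33)*(-173379))*(-45/4) = -288965/268983*(-45/4) = 1444825/119548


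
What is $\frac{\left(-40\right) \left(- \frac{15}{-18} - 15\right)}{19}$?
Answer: $\frac{1700}{57} \approx 29.825$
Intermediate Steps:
$\frac{\left(-40\right) \left(- \frac{15}{-18} - 15\right)}{19} = - 40 \left(\left(-15\right) \left(- \frac{1}{18}\right) - 15\right) \frac{1}{19} = - 40 \left(\frac{5}{6} - 15\right) \frac{1}{19} = \left(-40\right) \left(- \frac{85}{6}\right) \frac{1}{19} = \frac{1700}{3} \cdot \frac{1}{19} = \frac{1700}{57}$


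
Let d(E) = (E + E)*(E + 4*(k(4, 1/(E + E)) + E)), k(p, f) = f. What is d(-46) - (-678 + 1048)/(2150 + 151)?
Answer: 48697994/2301 ≈ 21164.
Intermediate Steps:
d(E) = 2*E*(2/E + 5*E) (d(E) = (E + E)*(E + 4*(1/(E + E) + E)) = (2*E)*(E + 4*(1/(2*E) + E)) = (2*E)*(E + 4*(E + 1/(2*E))) = (2*E)*(E + (2/E + 4*E)) = (2*E)*(2/E + 5*E) = 2*E*(2/E + 5*E))
d(-46) - (-678 + 1048)/(2150 + 151) = (4 + 10*(-46)**2) - (-678 + 1048)/(2150 + 151) = (4 + 10*2116) - 370/2301 = (4 + 21160) - 370/2301 = 21164 - 1*370/2301 = 21164 - 370/2301 = 48697994/2301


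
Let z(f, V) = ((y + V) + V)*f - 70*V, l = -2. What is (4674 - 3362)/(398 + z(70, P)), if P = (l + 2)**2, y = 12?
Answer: 656/619 ≈ 1.0598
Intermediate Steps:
P = 0 (P = (-2 + 2)**2 = 0**2 = 0)
z(f, V) = -70*V + f*(12 + 2*V) (z(f, V) = ((12 + V) + V)*f - 70*V = (12 + 2*V)*f - 70*V = f*(12 + 2*V) - 70*V = -70*V + f*(12 + 2*V))
(4674 - 3362)/(398 + z(70, P)) = (4674 - 3362)/(398 + (-70*0 + 12*70 + 2*0*70)) = 1312/(398 + (0 + 840 + 0)) = 1312/(398 + 840) = 1312/1238 = 1312*(1/1238) = 656/619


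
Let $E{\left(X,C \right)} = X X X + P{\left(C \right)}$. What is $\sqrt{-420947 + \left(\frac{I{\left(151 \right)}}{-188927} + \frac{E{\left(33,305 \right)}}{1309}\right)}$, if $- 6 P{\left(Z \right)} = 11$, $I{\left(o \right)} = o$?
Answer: $\frac{i \sqrt{26502432275788238406}}{7934934} \approx 648.78 i$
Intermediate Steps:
$P{\left(Z \right)} = - \frac{11}{6}$ ($P{\left(Z \right)} = \left(- \frac{1}{6}\right) 11 = - \frac{11}{6}$)
$E{\left(X,C \right)} = - \frac{11}{6} + X^{3}$ ($E{\left(X,C \right)} = X X X - \frac{11}{6} = X^{2} X - \frac{11}{6} = X^{3} - \frac{11}{6} = - \frac{11}{6} + X^{3}$)
$\sqrt{-420947 + \left(\frac{I{\left(151 \right)}}{-188927} + \frac{E{\left(33,305 \right)}}{1309}\right)} = \sqrt{-420947 + \left(\frac{151}{-188927} + \frac{- \frac{11}{6} + 33^{3}}{1309}\right)} = \sqrt{-420947 + \left(151 \left(- \frac{1}{188927}\right) + \left(- \frac{11}{6} + 35937\right) \frac{1}{1309}\right)} = \sqrt{-420947 + \left(- \frac{151}{188927} + \frac{215611}{6} \cdot \frac{1}{1309}\right)} = \sqrt{-420947 + \left(- \frac{151}{188927} + \frac{1153}{42}\right)} = \sqrt{-420947 + \frac{217826489}{7934934}} = \sqrt{- \frac{3339968836009}{7934934}} = \frac{i \sqrt{26502432275788238406}}{7934934}$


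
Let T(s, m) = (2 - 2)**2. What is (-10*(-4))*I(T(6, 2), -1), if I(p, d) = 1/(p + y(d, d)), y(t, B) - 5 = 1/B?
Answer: 10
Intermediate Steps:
y(t, B) = 5 + 1/B
T(s, m) = 0 (T(s, m) = 0**2 = 0)
I(p, d) = 1/(5 + p + 1/d) (I(p, d) = 1/(p + (5 + 1/d)) = 1/(5 + p + 1/d))
(-10*(-4))*I(T(6, 2), -1) = (-10*(-4))*(-1/(1 + 5*(-1) - 1*0)) = 40*(-1/(1 - 5 + 0)) = 40*(-1/(-4)) = 40*(-1*(-1/4)) = 40*(1/4) = 10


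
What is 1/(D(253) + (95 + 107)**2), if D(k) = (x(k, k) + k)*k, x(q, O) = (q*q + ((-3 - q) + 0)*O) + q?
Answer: -1/23205 ≈ -4.3094e-5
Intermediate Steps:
x(q, O) = q + q**2 + O*(-3 - q) (x(q, O) = (q**2 + (-3 - q)*O) + q = (q**2 + O*(-3 - q)) + q = q + q**2 + O*(-3 - q))
D(k) = -k**2 (D(k) = ((k + k**2 - 3*k - k*k) + k)*k = ((k + k**2 - 3*k - k**2) + k)*k = (-2*k + k)*k = (-k)*k = -k**2)
1/(D(253) + (95 + 107)**2) = 1/(-1*253**2 + (95 + 107)**2) = 1/(-1*64009 + 202**2) = 1/(-64009 + 40804) = 1/(-23205) = -1/23205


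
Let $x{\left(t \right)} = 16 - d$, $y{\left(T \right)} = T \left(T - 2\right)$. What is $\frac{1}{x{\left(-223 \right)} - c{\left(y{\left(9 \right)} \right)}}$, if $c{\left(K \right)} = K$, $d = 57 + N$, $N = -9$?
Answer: $- \frac{1}{95} \approx -0.010526$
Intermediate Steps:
$d = 48$ ($d = 57 - 9 = 48$)
$y{\left(T \right)} = T \left(-2 + T\right)$
$x{\left(t \right)} = -32$ ($x{\left(t \right)} = 16 - 48 = -32$)
$\frac{1}{x{\left(-223 \right)} - c{\left(y{\left(9 \right)} \right)}} = \frac{1}{-32 - 9 \left(-2 + 9\right)} = \frac{1}{-32 - 9 \cdot 7} = \frac{1}{-32 - 63} = \frac{1}{-95} = - \frac{1}{95}$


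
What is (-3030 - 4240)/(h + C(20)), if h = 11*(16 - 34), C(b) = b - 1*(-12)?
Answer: 3635/83 ≈ 43.795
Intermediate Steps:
C(b) = 12 + b (C(b) = b + 12 = 12 + b)
h = -198 (h = 11*(-18) = -198)
(-3030 - 4240)/(h + C(20)) = (-3030 - 4240)/(-198 + (12 + 20)) = -7270/(-198 + 32) = -7270/(-166) = -7270*(-1/166) = 3635/83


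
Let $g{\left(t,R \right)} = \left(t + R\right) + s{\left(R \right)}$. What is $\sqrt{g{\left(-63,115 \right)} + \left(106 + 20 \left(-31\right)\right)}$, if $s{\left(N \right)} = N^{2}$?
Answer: $\sqrt{12763} \approx 112.97$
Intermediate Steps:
$g{\left(t,R \right)} = R + t + R^{2}$ ($g{\left(t,R \right)} = \left(t + R\right) + R^{2} = \left(R + t\right) + R^{2} = R + t + R^{2}$)
$\sqrt{g{\left(-63,115 \right)} + \left(106 + 20 \left(-31\right)\right)} = \sqrt{\left(115 - 63 + 115^{2}\right) + \left(106 + 20 \left(-31\right)\right)} = \sqrt{\left(115 - 63 + 13225\right) + \left(106 - 620\right)} = \sqrt{13277 - 514} = \sqrt{12763}$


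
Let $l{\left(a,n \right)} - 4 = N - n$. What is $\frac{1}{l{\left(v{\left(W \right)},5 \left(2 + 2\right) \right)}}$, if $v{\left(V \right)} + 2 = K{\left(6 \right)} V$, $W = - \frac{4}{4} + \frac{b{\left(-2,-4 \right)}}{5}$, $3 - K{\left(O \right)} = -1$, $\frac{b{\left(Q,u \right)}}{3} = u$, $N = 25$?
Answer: $\frac{1}{9} \approx 0.11111$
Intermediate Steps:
$b{\left(Q,u \right)} = 3 u$
$K{\left(O \right)} = 4$ ($K{\left(O \right)} = 3 - -1 = 3 + 1 = 4$)
$W = - \frac{17}{5}$ ($W = - \frac{4}{4} + \frac{3 \left(-4\right)}{5} = \left(-4\right) \frac{1}{4} - \frac{12}{5} = -1 - \frac{12}{5} = - \frac{17}{5} \approx -3.4$)
$v{\left(V \right)} = -2 + 4 V$
$l{\left(a,n \right)} = 29 - n$ ($l{\left(a,n \right)} = 4 - \left(-25 + n\right) = 29 - n$)
$\frac{1}{l{\left(v{\left(W \right)},5 \left(2 + 2\right) \right)}} = \frac{1}{29 - 5 \left(2 + 2\right)} = \frac{1}{29 - 5 \cdot 4} = \frac{1}{29 - 20} = \frac{1}{9}$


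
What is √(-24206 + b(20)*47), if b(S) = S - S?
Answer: 7*I*√494 ≈ 155.58*I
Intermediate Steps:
b(S) = 0
√(-24206 + b(20)*47) = √(-24206 + 0*47) = √(-24206 + 0) = √(-24206) = 7*I*√494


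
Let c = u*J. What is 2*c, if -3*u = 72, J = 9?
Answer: -432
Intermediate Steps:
u = -24 (u = -1/3*72 = -24)
c = -216 (c = -24*9 = -216)
2*c = 2*(-216) = -432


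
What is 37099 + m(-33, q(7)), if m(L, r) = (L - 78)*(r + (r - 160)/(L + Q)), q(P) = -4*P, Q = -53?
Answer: 1718467/43 ≈ 39964.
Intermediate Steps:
m(L, r) = (-78 + L)*(r + (-160 + r)/(-53 + L)) (m(L, r) = (L - 78)*(r + (r - 160)/(L - 53)) = (-78 + L)*(r + (-160 + r)/(-53 + L)))
37099 + m(-33, q(7)) = 37099 + (12480 - 160*(-33) + 4056*(-4*7) - 4*7*(-33)² - 130*(-33)*(-4*7))/(-53 - 33) = 37099 + (12480 + 5280 + 4056*(-28) - 28*1089 - 130*(-33)*(-28))/(-86) = 37099 - (12480 + 5280 - 113568 - 30492 - 120120)/86 = 37099 - 1/86*(-246420) = 37099 + 123210/43 = 1718467/43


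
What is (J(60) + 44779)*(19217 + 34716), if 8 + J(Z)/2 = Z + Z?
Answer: 2427146799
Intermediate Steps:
J(Z) = -16 + 4*Z (J(Z) = -16 + 2*(Z + Z) = -16 + 2*(2*Z) = -16 + 4*Z)
(J(60) + 44779)*(19217 + 34716) = ((-16 + 4*60) + 44779)*(19217 + 34716) = ((-16 + 240) + 44779)*53933 = (224 + 44779)*53933 = 45003*53933 = 2427146799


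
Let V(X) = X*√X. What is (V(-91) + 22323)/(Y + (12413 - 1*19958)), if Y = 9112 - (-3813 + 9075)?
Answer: -22323/3695 + 91*I*√91/3695 ≈ -6.0414 + 0.23494*I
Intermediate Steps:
V(X) = X^(3/2)
Y = 3850 (Y = 9112 - 1*5262 = 9112 - 5262 = 3850)
(V(-91) + 22323)/(Y + (12413 - 1*19958)) = ((-91)^(3/2) + 22323)/(3850 + (12413 - 1*19958)) = (-91*I*√91 + 22323)/(3850 + (12413 - 19958)) = (22323 - 91*I*√91)/(3850 - 7545) = (22323 - 91*I*√91)/(-3695) = (22323 - 91*I*√91)*(-1/3695) = -22323/3695 + 91*I*√91/3695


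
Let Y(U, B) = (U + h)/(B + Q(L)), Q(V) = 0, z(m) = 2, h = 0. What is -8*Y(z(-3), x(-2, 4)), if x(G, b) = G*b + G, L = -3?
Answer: 8/5 ≈ 1.6000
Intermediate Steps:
x(G, b) = G + G*b
Y(U, B) = U/B (Y(U, B) = (U + 0)/(B + 0) = U/B)
-8*Y(z(-3), x(-2, 4)) = -16/((-2*(1 + 4))) = -16/((-2*5)) = -16/(-10) = -16*(-1)/10 = -8*(-⅕) = 8/5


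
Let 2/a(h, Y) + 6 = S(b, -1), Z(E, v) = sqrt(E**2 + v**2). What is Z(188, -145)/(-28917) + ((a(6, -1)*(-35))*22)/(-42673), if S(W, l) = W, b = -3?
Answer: -1540/384057 - sqrt(56369)/28917 ≈ -0.012220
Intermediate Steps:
a(h, Y) = -2/9 (a(h, Y) = 2/(-6 - 3) = 2/(-9) = 2*(-1/9) = -2/9)
Z(188, -145)/(-28917) + ((a(6, -1)*(-35))*22)/(-42673) = sqrt(188**2 + (-145)**2)/(-28917) + (-2/9*(-35)*22)/(-42673) = sqrt(35344 + 21025)*(-1/28917) + ((70/9)*22)*(-1/42673) = sqrt(56369)*(-1/28917) + (1540/9)*(-1/42673) = -sqrt(56369)/28917 - 1540/384057 = -1540/384057 - sqrt(56369)/28917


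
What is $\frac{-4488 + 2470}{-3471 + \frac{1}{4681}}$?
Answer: $\frac{4723129}{8123875} \approx 0.58139$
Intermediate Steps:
$\frac{-4488 + 2470}{-3471 + \frac{1}{4681}} = - \frac{2018}{-3471 + \frac{1}{4681}} = - \frac{2018}{- \frac{16247750}{4681}} = \left(-2018\right) \left(- \frac{4681}{16247750}\right) = \frac{4723129}{8123875}$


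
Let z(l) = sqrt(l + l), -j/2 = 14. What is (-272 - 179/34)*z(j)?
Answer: -9427*I*sqrt(14)/17 ≈ -2074.9*I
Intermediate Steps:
j = -28 (j = -2*14 = -28)
z(l) = sqrt(2)*sqrt(l) (z(l) = sqrt(2*l) = sqrt(2)*sqrt(l))
(-272 - 179/34)*z(j) = (-272 - 179/34)*(sqrt(2)*sqrt(-28)) = (-272 - 179*1/34)*(sqrt(2)*(2*I*sqrt(7))) = (-272 - 179/34)*(2*I*sqrt(14)) = -9427*I*sqrt(14)/17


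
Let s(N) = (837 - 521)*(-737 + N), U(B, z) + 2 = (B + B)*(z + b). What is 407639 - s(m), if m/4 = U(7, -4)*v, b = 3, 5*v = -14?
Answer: 2919519/5 ≈ 5.8390e+5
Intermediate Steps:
v = -14/5 (v = (⅕)*(-14) = -14/5 ≈ -2.8000)
U(B, z) = -2 + 2*B*(3 + z) (U(B, z) = -2 + (B + B)*(z + 3) = -2 + (2*B)*(3 + z) = -2 + 2*B*(3 + z))
m = 896/5 (m = 4*((-2 + 6*7 + 2*7*(-4))*(-14/5)) = 4*((-2 + 42 - 56)*(-14/5)) = 4*(-16*(-14/5)) = 4*(224/5) = 896/5 ≈ 179.20)
s(N) = -232892 + 316*N (s(N) = 316*(-737 + N) = -232892 + 316*N)
407639 - s(m) = 407639 - (-232892 + 316*(896/5)) = 407639 - (-232892 + 283136/5) = 407639 - 1*(-881324/5) = 407639 + 881324/5 = 2919519/5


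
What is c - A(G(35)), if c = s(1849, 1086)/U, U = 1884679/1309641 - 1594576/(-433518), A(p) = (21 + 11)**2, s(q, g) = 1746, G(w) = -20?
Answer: -330632746246694/484227396323 ≈ -682.80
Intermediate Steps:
A(p) = 1024 (A(p) = 32**2 = 1024)
U = 484227396323/94625491173 (U = 1884679*(1/1309641) - 1594576*(-1/433518) = 1884679/1309641 + 797288/216759 = 484227396323/94625491173 ≈ 5.1173)
c = 165216107588058/484227396323 (c = 1746/(484227396323/94625491173) = 1746*(94625491173/484227396323) = 165216107588058/484227396323 ≈ 341.20)
c - A(G(35)) = 165216107588058/484227396323 - 1*1024 = 165216107588058/484227396323 - 1024 = -330632746246694/484227396323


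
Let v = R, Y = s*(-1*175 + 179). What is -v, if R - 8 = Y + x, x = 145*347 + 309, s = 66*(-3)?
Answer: -49840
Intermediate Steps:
s = -198
Y = -792 (Y = -198*(-1*175 + 179) = -198*(-175 + 179) = -198*4 = -792)
x = 50624 (x = 50315 + 309 = 50624)
R = 49840 (R = 8 + (-792 + 50624) = 8 + 49832 = 49840)
v = 49840
-v = -1*49840 = -49840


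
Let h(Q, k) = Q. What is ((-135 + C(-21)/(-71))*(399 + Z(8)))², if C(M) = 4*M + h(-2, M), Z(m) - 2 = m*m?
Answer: 19510198191225/5041 ≈ 3.8703e+9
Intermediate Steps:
Z(m) = 2 + m² (Z(m) = 2 + m*m = 2 + m²)
C(M) = -2 + 4*M (C(M) = 4*M - 2 = -2 + 4*M)
((-135 + C(-21)/(-71))*(399 + Z(8)))² = ((-135 + (-2 + 4*(-21))/(-71))*(399 + (2 + 8²)))² = ((-135 + (-2 - 84)*(-1/71))*(399 + (2 + 64)))² = ((-135 - 86*(-1/71))*(399 + 66))² = ((-135 + 86/71)*465)² = (-9499/71*465)² = (-4417035/71)² = 19510198191225/5041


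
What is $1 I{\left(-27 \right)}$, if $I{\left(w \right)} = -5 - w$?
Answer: $22$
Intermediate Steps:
$1 I{\left(-27 \right)} = 1 \left(-5 - -27\right) = 1 \left(-5 + 27\right) = 1 \cdot 22 = 22$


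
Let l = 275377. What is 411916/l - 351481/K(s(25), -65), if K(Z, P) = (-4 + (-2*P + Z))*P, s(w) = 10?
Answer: 7725470829/187256360 ≈ 41.256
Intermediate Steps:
K(Z, P) = P*(-4 + Z - 2*P) (K(Z, P) = (-4 + (Z - 2*P))*P = (-4 + Z - 2*P)*P = P*(-4 + Z - 2*P))
411916/l - 351481/K(s(25), -65) = 411916/275377 - 351481*(-1/(65*(-4 + 10 - 2*(-65)))) = 411916*(1/275377) - 351481*(-1/(65*(-4 + 10 + 130))) = 411916/275377 - 351481/((-65*136)) = 411916/275377 - 351481/(-8840) = 411916/275377 - 351481*(-1/8840) = 411916/275377 + 27037/680 = 7725470829/187256360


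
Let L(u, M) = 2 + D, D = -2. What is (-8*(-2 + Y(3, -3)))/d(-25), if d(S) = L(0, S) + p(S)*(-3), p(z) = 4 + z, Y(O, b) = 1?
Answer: 8/63 ≈ 0.12698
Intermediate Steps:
L(u, M) = 0 (L(u, M) = 2 - 2 = 0)
d(S) = -12 - 3*S (d(S) = 0 + (4 + S)*(-3) = 0 + (-12 - 3*S) = -12 - 3*S)
(-8*(-2 + Y(3, -3)))/d(-25) = (-8*(-2 + 1))/(-12 - 3*(-25)) = (-8*(-1))/(-12 + 75) = 8/63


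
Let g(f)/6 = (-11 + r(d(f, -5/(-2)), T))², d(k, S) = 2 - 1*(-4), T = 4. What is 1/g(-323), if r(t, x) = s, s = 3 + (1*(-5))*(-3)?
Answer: 1/294 ≈ 0.0034014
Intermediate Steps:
d(k, S) = 6 (d(k, S) = 2 + 4 = 6)
s = 18 (s = 3 - 5*(-3) = 3 + 15 = 18)
r(t, x) = 18
g(f) = 294 (g(f) = 6*(-11 + 18)² = 6*7² = 6*49 = 294)
1/g(-323) = 1/294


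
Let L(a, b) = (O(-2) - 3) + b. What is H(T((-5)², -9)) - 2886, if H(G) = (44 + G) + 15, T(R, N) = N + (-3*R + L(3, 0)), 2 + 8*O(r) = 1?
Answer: -23313/8 ≈ -2914.1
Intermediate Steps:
O(r) = -⅛ (O(r) = -¼ + (⅛)*1 = -¼ + ⅛ = -⅛)
L(a, b) = -25/8 + b (L(a, b) = (-⅛ - 3) + b = -25/8 + b)
T(R, N) = -25/8 + N - 3*R (T(R, N) = N + (-3*R + (-25/8 + 0)) = N + (-3*R - 25/8) = N + (-25/8 - 3*R) = -25/8 + N - 3*R)
H(G) = 59 + G
H(T((-5)², -9)) - 2886 = (59 + (-25/8 - 9 - 3*(-5)²)) - 2886 = (59 + (-25/8 - 9 - 3*25)) - 2886 = (59 + (-25/8 - 9 - 75)) - 2886 = (59 - 697/8) - 2886 = -225/8 - 2886 = -23313/8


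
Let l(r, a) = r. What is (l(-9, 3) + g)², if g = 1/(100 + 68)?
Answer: 2283121/28224 ≈ 80.893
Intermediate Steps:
g = 1/168 ≈ 0.0059524
(l(-9, 3) + g)² = (-9 + 1/168)² = (-1511/168)² = 2283121/28224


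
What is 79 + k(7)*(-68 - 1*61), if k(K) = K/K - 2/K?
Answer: -92/7 ≈ -13.143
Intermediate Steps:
k(K) = 1 - 2/K
79 + k(7)*(-68 - 1*61) = 79 + ((-2 + 7)/7)*(-68 - 1*61) = 79 + ((⅐)*5)*(-68 - 61) = 79 + (5/7)*(-129) = 79 - 645/7 = -92/7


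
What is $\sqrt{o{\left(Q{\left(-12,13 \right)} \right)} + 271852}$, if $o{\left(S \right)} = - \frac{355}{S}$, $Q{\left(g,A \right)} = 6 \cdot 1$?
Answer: $\frac{\sqrt{9784542}}{6} \approx 521.34$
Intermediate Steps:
$Q{\left(g,A \right)} = 6$
$\sqrt{o{\left(Q{\left(-12,13 \right)} \right)} + 271852} = \sqrt{- \frac{355}{6} + 271852} = \sqrt{\frac{1630757}{6}} = \frac{\sqrt{9784542}}{6}$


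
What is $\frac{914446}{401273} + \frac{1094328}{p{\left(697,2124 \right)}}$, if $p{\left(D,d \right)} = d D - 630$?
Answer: $\frac{99573313414}{32989054603} \approx 3.0184$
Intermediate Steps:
$p{\left(D,d \right)} = -630 + D d$ ($p{\left(D,d \right)} = D d - 630 = -630 + D d$)
$\frac{914446}{401273} + \frac{1094328}{p{\left(697,2124 \right)}} = \frac{914446}{401273} + \frac{1094328}{-630 + 697 \cdot 2124} = 914446 \cdot \frac{1}{401273} + \frac{1094328}{-630 + 1480428} = \frac{914446}{401273} + \frac{1094328}{1479798} = \frac{914446}{401273} + 1094328 \cdot \frac{1}{1479798} = \frac{914446}{401273} + \frac{60796}{82211} = \frac{99573313414}{32989054603}$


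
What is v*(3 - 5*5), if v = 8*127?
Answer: -22352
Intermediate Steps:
v = 1016
v*(3 - 5*5) = 1016*(3 - 5*5) = 1016*(3 - 25) = 1016*(-22) = -22352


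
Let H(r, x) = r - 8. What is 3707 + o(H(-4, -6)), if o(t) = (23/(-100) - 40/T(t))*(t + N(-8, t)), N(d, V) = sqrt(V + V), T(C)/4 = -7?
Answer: 646208/175 + 839*I*sqrt(6)/350 ≈ 3692.6 + 5.8718*I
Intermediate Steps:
T(C) = -28 (T(C) = 4*(-7) = -28)
N(d, V) = sqrt(2)*sqrt(V) (N(d, V) = sqrt(2*V) = sqrt(2)*sqrt(V))
H(r, x) = -8 + r
o(t) = 839*t/700 + 839*sqrt(2)*sqrt(t)/700 (o(t) = (23/(-100) - 40/(-28))*(t + sqrt(2)*sqrt(t)) = (23*(-1/100) - 40*(-1/28))*(t + sqrt(2)*sqrt(t)) = (-23/100 + 10/7)*(t + sqrt(2)*sqrt(t)) = 839*(t + sqrt(2)*sqrt(t))/700 = 839*t/700 + 839*sqrt(2)*sqrt(t)/700)
3707 + o(H(-4, -6)) = 3707 + (839*(-8 - 4)/700 + 839*sqrt(2)*sqrt(-8 - 4)/700) = 3707 + ((839/700)*(-12) + 839*sqrt(2)*sqrt(-12)/700) = 3707 + (-2517/175 + 839*sqrt(2)*(2*I*sqrt(3))/700) = 3707 + (-2517/175 + 839*I*sqrt(6)/350) = 646208/175 + 839*I*sqrt(6)/350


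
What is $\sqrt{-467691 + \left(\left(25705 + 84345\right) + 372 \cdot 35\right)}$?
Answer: $i \sqrt{344621} \approx 587.04 i$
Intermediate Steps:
$\sqrt{-467691 + \left(\left(25705 + 84345\right) + 372 \cdot 35\right)} = \sqrt{-467691 + \left(110050 + 13020\right)} = \sqrt{-467691 + 123070} = \sqrt{-344621} = i \sqrt{344621}$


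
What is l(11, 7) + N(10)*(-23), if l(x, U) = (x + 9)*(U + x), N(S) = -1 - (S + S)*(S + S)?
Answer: 9583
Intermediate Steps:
N(S) = -1 - 4*S² (N(S) = -1 - 2*S*2*S = -1 - 4*S²)
l(x, U) = (9 + x)*(U + x)
l(11, 7) + N(10)*(-23) = (11² + 9*7 + 9*11 + 7*11) + (-1 - 4*10²)*(-23) = (121 + 63 + 99 + 77) + (-1 - 4*100)*(-23) = 360 + (-1 - 400)*(-23) = 360 - 401*(-23) = 360 + 9223 = 9583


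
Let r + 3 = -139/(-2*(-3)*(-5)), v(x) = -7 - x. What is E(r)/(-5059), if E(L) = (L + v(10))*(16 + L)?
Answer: 243869/4553100 ≈ 0.053561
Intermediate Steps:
r = 49/30 (r = -3 - 139/(-2*(-3)*(-5)) = -3 - 139/(6*(-5)) = -3 - 139/(-30) = -3 - 139*(-1/30) = -3 + 139/30 = 49/30 ≈ 1.6333)
E(L) = (-17 + L)*(16 + L) (E(L) = (L + (-7 - 1*10))*(16 + L) = (L + (-7 - 10))*(16 + L) = (L - 17)*(16 + L) = (-17 + L)*(16 + L))
E(r)/(-5059) = (-272 + (49/30)² - 1*49/30)/(-5059) = (-272 + 2401/900 - 49/30)*(-1/5059) = -243869/900*(-1/5059) = 243869/4553100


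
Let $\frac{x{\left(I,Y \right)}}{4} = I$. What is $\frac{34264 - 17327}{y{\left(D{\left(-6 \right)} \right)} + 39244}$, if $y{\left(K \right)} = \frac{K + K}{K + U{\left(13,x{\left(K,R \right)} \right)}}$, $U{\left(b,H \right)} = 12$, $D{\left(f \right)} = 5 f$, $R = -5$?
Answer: $\frac{50811}{117742} \approx 0.43155$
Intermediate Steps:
$x{\left(I,Y \right)} = 4 I$
$y{\left(K \right)} = \frac{2 K}{12 + K}$ ($y{\left(K \right)} = \frac{K + K}{K + 12} = \frac{2 K}{12 + K}$)
$\frac{34264 - 17327}{y{\left(D{\left(-6 \right)} \right)} + 39244} = \frac{34264 - 17327}{\frac{2 \cdot 5 \left(-6\right)}{12 + 5 \left(-6\right)} + 39244} = \frac{16937}{2 \left(-30\right) \frac{1}{12 - 30} + 39244} = \frac{16937}{2 \left(-30\right) \frac{1}{-18} + 39244} = \frac{16937}{2 \left(-30\right) \left(- \frac{1}{18}\right) + 39244} = \frac{16937}{\frac{10}{3} + 39244} = \frac{16937}{\frac{117742}{3}} = 16937 \cdot \frac{3}{117742} = \frac{50811}{117742}$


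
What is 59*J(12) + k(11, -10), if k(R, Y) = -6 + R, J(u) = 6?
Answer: 359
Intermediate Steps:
59*J(12) + k(11, -10) = 59*6 + (-6 + 11) = 354 + 5 = 359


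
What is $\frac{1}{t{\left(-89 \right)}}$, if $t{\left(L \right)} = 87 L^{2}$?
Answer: $\frac{1}{689127} \approx 1.4511 \cdot 10^{-6}$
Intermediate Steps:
$\frac{1}{t{\left(-89 \right)}} = \frac{1}{87 \left(-89\right)^{2}} = \frac{1}{87 \cdot 7921} = \frac{1}{689127}$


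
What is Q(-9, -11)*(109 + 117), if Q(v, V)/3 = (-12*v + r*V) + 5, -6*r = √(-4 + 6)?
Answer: 76614 + 1243*√2 ≈ 78372.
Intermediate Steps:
r = -√2/6 (r = -√(-4 + 6)/6 = -√2/6 ≈ -0.23570)
Q(v, V) = 15 - 36*v - V*√2/2 (Q(v, V) = 3*((-12*v + (-√2/6)*V) + 5) = 3*((-12*v - V*√2/6) + 5) = 3*(5 - 12*v - V*√2/6) = 15 - 36*v - V*√2/2)
Q(-9, -11)*(109 + 117) = (15 - 36*(-9) - ½*(-11)*√2)*(109 + 117) = (15 + 324 + 11*√2/2)*226 = (339 + 11*√2/2)*226 = 76614 + 1243*√2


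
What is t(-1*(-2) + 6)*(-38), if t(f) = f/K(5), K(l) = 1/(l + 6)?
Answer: -3344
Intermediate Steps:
K(l) = 1/(6 + l)
t(f) = 11*f (t(f) = f/(1/(6 + 5)) = f/(1/11) = f*11 = 11*f)
t(-1*(-2) + 6)*(-38) = (11*(-1*(-2) + 6))*(-38) = (11*(2 + 6))*(-38) = (11*8)*(-38) = 88*(-38) = -3344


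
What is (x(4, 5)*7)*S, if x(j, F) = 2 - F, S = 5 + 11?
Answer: -336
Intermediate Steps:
S = 16
(x(4, 5)*7)*S = ((2 - 1*5)*7)*16 = ((2 - 5)*7)*16 = -3*7*16 = -21*16 = -336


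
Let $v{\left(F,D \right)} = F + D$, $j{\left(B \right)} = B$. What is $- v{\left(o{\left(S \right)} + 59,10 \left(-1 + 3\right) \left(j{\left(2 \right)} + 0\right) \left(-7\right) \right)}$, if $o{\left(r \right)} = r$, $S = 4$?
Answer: $217$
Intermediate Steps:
$v{\left(F,D \right)} = D + F$
$- v{\left(o{\left(S \right)} + 59,10 \left(-1 + 3\right) \left(j{\left(2 \right)} + 0\right) \left(-7\right) \right)} = - (10 \left(-1 + 3\right) \left(2 + 0\right) \left(-7\right) + \left(4 + 59\right)) = - (10 \cdot 2 \cdot 2 \left(-7\right) + 63) = - (10 \cdot 4 \left(-7\right) + 63) = - (40 \left(-7\right) + 63) = - (-280 + 63) = \left(-1\right) \left(-217\right) = 217$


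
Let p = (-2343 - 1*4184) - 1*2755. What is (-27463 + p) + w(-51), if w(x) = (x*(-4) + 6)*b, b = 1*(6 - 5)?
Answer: -36535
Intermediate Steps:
b = 1 (b = 1*1 = 1)
p = -9282 (p = (-2343 - 4184) - 2755 = -6527 - 2755 = -9282)
w(x) = 6 - 4*x (w(x) = (x*(-4) + 6)*1 = (-4*x + 6)*1 = (6 - 4*x)*1 = 6 - 4*x)
(-27463 + p) + w(-51) = (-27463 - 9282) + (6 - 4*(-51)) = -36745 + (6 + 204) = -36745 + 210 = -36535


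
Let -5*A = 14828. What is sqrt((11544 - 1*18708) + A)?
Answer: 2*I*sqrt(63310)/5 ≈ 100.65*I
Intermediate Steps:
A = -14828/5 (A = -1/5*14828 = -14828/5 ≈ -2965.6)
sqrt((11544 - 1*18708) + A) = sqrt((11544 - 1*18708) - 14828/5) = sqrt((11544 - 18708) - 14828/5) = sqrt(-7164 - 14828/5) = sqrt(-50648/5) = 2*I*sqrt(63310)/5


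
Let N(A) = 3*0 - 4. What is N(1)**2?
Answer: 16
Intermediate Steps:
N(A) = -4 (N(A) = 0 - 4 = -4)
N(1)**2 = (-4)**2 = 16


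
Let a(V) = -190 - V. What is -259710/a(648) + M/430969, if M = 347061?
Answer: 5100808914/16416001 ≈ 310.72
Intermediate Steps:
-259710/a(648) + M/430969 = -259710/(-190 - 1*648) + 347061/430969 = -259710/(-190 - 648) + 347061*(1/430969) = -259710/(-838) + 31551/39179 = -259710*(-1/838) + 31551/39179 = 129855/419 + 31551/39179 = 5100808914/16416001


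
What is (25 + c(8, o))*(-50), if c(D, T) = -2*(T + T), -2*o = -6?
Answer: -650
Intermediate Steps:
o = 3 (o = -½*(-6) = 3)
c(D, T) = -4*T
(25 + c(8, o))*(-50) = (25 - 4*3)*(-50) = (25 - 12)*(-50) = 13*(-50) = -650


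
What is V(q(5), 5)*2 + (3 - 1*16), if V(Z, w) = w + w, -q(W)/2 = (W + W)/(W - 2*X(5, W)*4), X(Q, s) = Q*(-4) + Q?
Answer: 7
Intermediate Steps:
X(Q, s) = -3*Q (X(Q, s) = -4*Q + Q = -3*Q)
q(W) = -4*W/(120 + W) (q(W) = -2*(W + W)/(W - (-6)*5*4) = -2*2*W/(W - 2*(-15)*4) = -2*2*W/(W + 30*4) = -2*2*W/(W + 120) = -2*2*W/(120 + W) = -4*W/(120 + W))
V(Z, w) = 2*w
V(q(5), 5)*2 + (3 - 1*16) = (2*5)*2 + (3 - 1*16) = 10*2 + (3 - 16) = 20 - 13 = 7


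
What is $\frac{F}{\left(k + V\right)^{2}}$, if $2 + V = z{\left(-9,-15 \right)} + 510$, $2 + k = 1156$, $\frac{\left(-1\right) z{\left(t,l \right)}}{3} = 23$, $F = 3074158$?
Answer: $\frac{3074158}{2537649} \approx 1.2114$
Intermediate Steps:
$z{\left(t,l \right)} = -69$ ($z{\left(t,l \right)} = \left(-3\right) 23 = -69$)
$k = 1154$ ($k = -2 + 1156 = 1154$)
$V = 439$ ($V = -2 + \left(-69 + 510\right) = -2 + 441 = 439$)
$\frac{F}{\left(k + V\right)^{2}} = \frac{3074158}{\left(1154 + 439\right)^{2}} = \frac{3074158}{1593^{2}} = \frac{3074158}{2537649}$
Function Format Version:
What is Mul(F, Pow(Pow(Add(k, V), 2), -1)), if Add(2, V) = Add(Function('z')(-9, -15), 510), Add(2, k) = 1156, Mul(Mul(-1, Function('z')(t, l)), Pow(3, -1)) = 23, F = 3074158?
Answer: Rational(3074158, 2537649) ≈ 1.2114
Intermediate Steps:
Function('z')(t, l) = -69 (Function('z')(t, l) = Mul(-3, 23) = -69)
k = 1154 (k = Add(-2, 1156) = 1154)
V = 439 (V = Add(-2, Add(-69, 510)) = Add(-2, 441) = 439)
Mul(F, Pow(Pow(Add(k, V), 2), -1)) = Mul(3074158, Pow(Pow(Add(1154, 439), 2), -1)) = Mul(3074158, Pow(Pow(1593, 2), -1)) = Mul(3074158, Pow(2537649, -1)) = Mul(3074158, Rational(1, 2537649)) = Rational(3074158, 2537649)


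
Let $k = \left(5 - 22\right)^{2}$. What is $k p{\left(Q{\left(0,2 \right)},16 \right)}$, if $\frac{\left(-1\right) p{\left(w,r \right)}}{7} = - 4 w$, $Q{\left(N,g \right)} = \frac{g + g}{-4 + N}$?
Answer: $-8092$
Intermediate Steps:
$Q{\left(N,g \right)} = \frac{2 g}{-4 + N}$
$p{\left(w,r \right)} = 28 w$ ($p{\left(w,r \right)} = - 7 \left(- 4 w\right) = 28 w$)
$k = 289$ ($k = \left(-17\right)^{2} = 289$)
$k p{\left(Q{\left(0,2 \right)},16 \right)} = 289 \cdot 28 \cdot 2 \cdot 2 \frac{1}{-4 + 0} = 289 \cdot 28 \cdot 2 \cdot 2 \frac{1}{-4} = 289 \cdot 28 \cdot 2 \cdot 2 \left(- \frac{1}{4}\right) = 289 \cdot 28 \left(-1\right) = 289 \left(-28\right) = -8092$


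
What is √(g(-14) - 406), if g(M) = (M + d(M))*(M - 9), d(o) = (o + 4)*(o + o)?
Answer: 2*I*√1631 ≈ 80.771*I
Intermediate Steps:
d(o) = 2*o*(4 + o) (d(o) = (4 + o)*(2*o) = 2*o*(4 + o))
g(M) = (-9 + M)*(M + 2*M*(4 + M)) (g(M) = (M + 2*M*(4 + M))*(M - 9) = (M + 2*M*(4 + M))*(-9 + M) = (-9 + M)*(M + 2*M*(4 + M)))
√(g(-14) - 406) = √(-14*(-81 - 9*(-14) + 2*(-14)²) - 406) = √(-14*(-81 + 126 + 2*196) - 406) = √(-14*(-81 + 126 + 392) - 406) = √(-14*437 - 406) = √(-6118 - 406) = √(-6524) = 2*I*√1631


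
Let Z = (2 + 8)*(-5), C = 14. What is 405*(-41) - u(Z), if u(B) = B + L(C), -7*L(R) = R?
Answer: -16553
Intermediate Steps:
L(R) = -R/7
Z = -50 (Z = 10*(-5) = -50)
u(B) = -2 + B (u(B) = B - ⅐*14 = B - 2 = -2 + B)
405*(-41) - u(Z) = 405*(-41) - (-2 - 50) = -16605 - 1*(-52) = -16605 + 52 = -16553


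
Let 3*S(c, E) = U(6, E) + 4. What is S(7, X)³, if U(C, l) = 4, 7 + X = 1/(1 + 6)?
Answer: 512/27 ≈ 18.963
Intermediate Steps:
X = -48/7 (X = -7 + 1/(1 + 6) = -7 + 1/7 = -7 + ⅐ = -48/7 ≈ -6.8571)
S(c, E) = 8/3 (S(c, E) = (4 + 4)/3 = (⅓)*8 = 8/3)
S(7, X)³ = (8/3)³ = 512/27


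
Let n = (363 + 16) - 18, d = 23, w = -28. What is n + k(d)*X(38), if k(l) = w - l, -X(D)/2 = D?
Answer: 4237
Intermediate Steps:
X(D) = -2*D
n = 361 (n = 379 - 18 = 361)
k(l) = -28 - l
n + k(d)*X(38) = 361 + (-28 - 1*23)*(-2*38) = 361 + (-28 - 23)*(-76) = 361 - 51*(-76) = 361 + 3876 = 4237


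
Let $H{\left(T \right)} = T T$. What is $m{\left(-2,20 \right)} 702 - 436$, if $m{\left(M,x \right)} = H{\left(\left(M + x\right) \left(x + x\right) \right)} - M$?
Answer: $363917768$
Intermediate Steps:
$H{\left(T \right)} = T^{2}$
$m{\left(M,x \right)} = - M + 4 x^{2} \left(M + x\right)^{2}$ ($m{\left(M,x \right)} = \left(\left(M + x\right) \left(x + x\right)\right)^{2} - M = \left(\left(M + x\right) 2 x\right)^{2} - M = \left(2 x \left(M + x\right)\right)^{2} - M = 4 x^{2} \left(M + x\right)^{2} - M = - M + 4 x^{2} \left(M + x\right)^{2}$)
$m{\left(-2,20 \right)} 702 - 436 = \left(\left(-1\right) \left(-2\right) + 4 \cdot 20^{2} \left(-2 + 20\right)^{2}\right) 702 - 436 = \left(2 + 4 \cdot 400 \cdot 18^{2}\right) 702 - 436 = \left(2 + 4 \cdot 400 \cdot 324\right) 702 - 436 = \left(2 + 518400\right) 702 - 436 = 518402 \cdot 702 - 436 = 363918204 - 436 = 363917768$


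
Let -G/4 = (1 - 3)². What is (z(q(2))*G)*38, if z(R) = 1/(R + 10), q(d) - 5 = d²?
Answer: -32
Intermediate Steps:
q(d) = 5 + d²
G = -16 (G = -4*(1 - 3)² = -4*(-2)² = -4*4 = -16)
z(R) = 1/(10 + R)
(z(q(2))*G)*38 = (-16/(10 + (5 + 2²)))*38 = (-16/(10 + (5 + 4)))*38 = (-16/(10 + 9))*38 = (-16/19)*38 = ((1/19)*(-16))*38 = -16/19*38 = -32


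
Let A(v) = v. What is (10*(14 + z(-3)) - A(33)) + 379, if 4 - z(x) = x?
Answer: 556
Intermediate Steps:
z(x) = 4 - x
(10*(14 + z(-3)) - A(33)) + 379 = (10*(14 + (4 - 1*(-3))) - 1*33) + 379 = (10*(14 + (4 + 3)) - 33) + 379 = (10*(14 + 7) - 33) + 379 = (10*21 - 33) + 379 = (210 - 33) + 379 = 177 + 379 = 556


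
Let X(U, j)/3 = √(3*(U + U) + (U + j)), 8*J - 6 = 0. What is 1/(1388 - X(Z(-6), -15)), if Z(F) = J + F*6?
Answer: 5552/7715599 + 6*I*√1047/7715599 ≈ 0.00071958 + 2.5163e-5*I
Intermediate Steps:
J = ¾ (J = ¾ + (⅛)*0 = ¾ + 0 = ¾ ≈ 0.75000)
Z(F) = ¾ + 6*F (Z(F) = ¾ + F*6 = ¾ + 6*F)
X(U, j) = 3*√(j + 7*U) (X(U, j) = 3*√(3*(U + U) + (U + j)) = 3*√(3*(2*U) + (U + j)) = 3*√(6*U + (U + j)) = 3*√(j + 7*U))
1/(1388 - X(Z(-6), -15)) = 1/(1388 - 3*√(-15 + 7*(¾ + 6*(-6)))) = 1/(1388 - 3*√(-15 + 7*(¾ - 36))) = 1/(1388 - 3*√(-15 + 7*(-141/4))) = 1/(1388 - 3*√(-15 - 987/4)) = 1/(1388 - 3*√(-1047/4)) = 1/(1388 - 3*I*√1047/2)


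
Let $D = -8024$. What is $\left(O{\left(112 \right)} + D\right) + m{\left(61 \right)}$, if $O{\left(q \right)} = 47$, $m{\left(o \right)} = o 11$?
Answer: $-7306$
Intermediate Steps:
$m{\left(o \right)} = 11 o$
$\left(O{\left(112 \right)} + D\right) + m{\left(61 \right)} = \left(47 - 8024\right) + 11 \cdot 61 = -7977 + 671 = -7306$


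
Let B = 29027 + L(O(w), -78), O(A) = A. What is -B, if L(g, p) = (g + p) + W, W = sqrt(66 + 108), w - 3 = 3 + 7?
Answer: -28962 - sqrt(174) ≈ -28975.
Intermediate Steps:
w = 13 (w = 3 + (3 + 7) = 3 + 10 = 13)
W = sqrt(174) ≈ 13.191
L(g, p) = g + p + sqrt(174) (L(g, p) = (g + p) + sqrt(174) = g + p + sqrt(174))
B = 28962 + sqrt(174) (B = 29027 + (13 - 78 + sqrt(174)) = 29027 + (-65 + sqrt(174)) = 28962 + sqrt(174) ≈ 28975.)
-B = -(28962 + sqrt(174)) = -28962 - sqrt(174)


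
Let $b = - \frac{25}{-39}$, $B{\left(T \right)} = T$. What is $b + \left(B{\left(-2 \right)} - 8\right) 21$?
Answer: $- \frac{8165}{39} \approx -209.36$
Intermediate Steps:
$b = \frac{25}{39}$ ($b = \left(-25\right) \left(- \frac{1}{39}\right) = \frac{25}{39} \approx 0.64103$)
$b + \left(B{\left(-2 \right)} - 8\right) 21 = \frac{25}{39} + \left(-2 - 8\right) 21 = \frac{25}{39} - 210 = - \frac{8165}{39}$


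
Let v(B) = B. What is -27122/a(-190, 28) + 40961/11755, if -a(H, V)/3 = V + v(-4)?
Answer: 160884151/423180 ≈ 380.18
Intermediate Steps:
a(H, V) = 12 - 3*V (a(H, V) = -3*(V - 4) = -3*(-4 + V) = 12 - 3*V)
-27122/a(-190, 28) + 40961/11755 = -27122/(12 - 3*28) + 40961/11755 = -27122/(12 - 84) + 40961*(1/11755) = -27122/(-72) + 40961/11755 = -27122*(-1/72) + 40961/11755 = 13561/36 + 40961/11755 = 160884151/423180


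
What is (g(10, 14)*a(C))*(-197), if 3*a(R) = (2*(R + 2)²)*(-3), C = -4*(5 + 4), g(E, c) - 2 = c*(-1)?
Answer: -5465568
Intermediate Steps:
g(E, c) = 2 - c (g(E, c) = 2 + c*(-1) = 2 - c)
C = -36 (C = -4*9 = -36)
a(R) = -2*(2 + R)² (a(R) = ((2*(R + 2)²)*(-3))/3 = ((2*(2 + R)²)*(-3))/3 = (-6*(2 + R)²)/3 = -2*(2 + R)²)
(g(10, 14)*a(C))*(-197) = ((2 - 1*14)*(-2*(2 - 36)²))*(-197) = ((2 - 14)*(-2*(-34)²))*(-197) = -(-24)*1156*(-197) = -12*(-2312)*(-197) = 27744*(-197) = -5465568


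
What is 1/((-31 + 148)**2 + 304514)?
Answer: 1/318203 ≈ 3.1426e-6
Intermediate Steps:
1/((-31 + 148)**2 + 304514) = 1/(117**2 + 304514) = 1/(13689 + 304514) = 1/318203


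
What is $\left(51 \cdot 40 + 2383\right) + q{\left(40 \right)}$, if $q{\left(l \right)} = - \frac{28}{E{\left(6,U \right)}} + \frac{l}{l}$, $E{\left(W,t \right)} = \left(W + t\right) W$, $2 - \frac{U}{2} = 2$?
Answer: $\frac{39809}{9} \approx 4423.2$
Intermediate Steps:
$U = 0$ ($U = 4 - 4 = 0$)
$E{\left(W,t \right)} = W \left(W + t\right)$
$q{\left(l \right)} = \frac{2}{9}$ ($q{\left(l \right)} = - \frac{28}{6 \left(6 + 0\right)} + \frac{l}{l} = - \frac{28}{6 \cdot 6} + 1 = - \frac{28}{36} + 1 = \left(-28\right) \frac{1}{36} + 1 = - \frac{7}{9} + 1 = \frac{2}{9}$)
$\left(51 \cdot 40 + 2383\right) + q{\left(40 \right)} = \left(51 \cdot 40 + 2383\right) + \frac{2}{9} = \left(2040 + 2383\right) + \frac{2}{9} = 4423 + \frac{2}{9} = \frac{39809}{9}$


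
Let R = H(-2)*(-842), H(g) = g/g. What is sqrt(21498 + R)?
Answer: 4*sqrt(1291) ≈ 143.72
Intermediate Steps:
H(g) = 1
R = -842 (R = 1*(-842) = -842)
sqrt(21498 + R) = sqrt(21498 - 842) = sqrt(20656) = 4*sqrt(1291)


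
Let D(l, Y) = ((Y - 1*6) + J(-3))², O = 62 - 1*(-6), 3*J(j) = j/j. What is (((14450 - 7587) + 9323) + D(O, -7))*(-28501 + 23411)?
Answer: -748830620/9 ≈ -8.3203e+7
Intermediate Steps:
J(j) = ⅓ (J(j) = (j/j)/3 = (⅓)*1 = ⅓)
O = 68 (O = 62 + 6 = 68)
D(l, Y) = (-17/3 + Y)² (D(l, Y) = ((Y - 1*6) + ⅓)² = ((Y - 6) + ⅓)² = ((-6 + Y) + ⅓)² = (-17/3 + Y)²)
(((14450 - 7587) + 9323) + D(O, -7))*(-28501 + 23411) = (((14450 - 7587) + 9323) + (-17 + 3*(-7))²/9)*(-28501 + 23411) = ((6863 + 9323) + (-17 - 21)²/9)*(-5090) = (16186 + (⅑)*(-38)²)*(-5090) = (16186 + (⅑)*1444)*(-5090) = (16186 + 1444/9)*(-5090) = (147118/9)*(-5090) = -748830620/9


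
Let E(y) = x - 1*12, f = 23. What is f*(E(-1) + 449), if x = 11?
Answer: 10304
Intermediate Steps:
E(y) = -1 (E(y) = 11 - 1*12 = 11 - 12 = -1)
f*(E(-1) + 449) = 23*(-1 + 449) = 23*448 = 10304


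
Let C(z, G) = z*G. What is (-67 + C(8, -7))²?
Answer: 15129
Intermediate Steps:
C(z, G) = G*z
(-67 + C(8, -7))² = (-67 - 7*8)² = (-67 - 56)² = (-123)² = 15129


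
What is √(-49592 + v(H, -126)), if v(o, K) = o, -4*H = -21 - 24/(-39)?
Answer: I*√33520747/26 ≈ 222.68*I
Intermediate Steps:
H = 265/52 (H = -(-21 - 24/(-39))/4 = -(-21 - 24*(-1)/39)/4 = -(-21 - 1*(-8/13))/4 = -(-21 + 8/13)/4 = -¼*(-265/13) = 265/52 ≈ 5.0962)
√(-49592 + v(H, -126)) = √(-49592 + 265/52) = √(-2578519/52) = I*√33520747/26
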